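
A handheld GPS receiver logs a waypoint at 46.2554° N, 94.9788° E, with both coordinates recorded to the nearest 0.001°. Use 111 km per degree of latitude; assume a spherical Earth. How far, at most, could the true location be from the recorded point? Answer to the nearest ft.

Rounding to 3 decimal places leaves each coordinate within ±0.0005° of the true value.
North–south component: 0.0005° × 111000 = 55.5 m.
East–west component at 46.2554°: 0.0005° × 111000 × cos 46.2554° ≈ 0.0005 × 76750.4 ≈ 38.3752 m.
The two errors are perpendicular, so the maximum displacement is √(55.5² + 38.3752²) ≈ 67.4752 m.
In feet: 67.4752 m ÷ 0.3048 ≈ 221.38 ft.

221 ft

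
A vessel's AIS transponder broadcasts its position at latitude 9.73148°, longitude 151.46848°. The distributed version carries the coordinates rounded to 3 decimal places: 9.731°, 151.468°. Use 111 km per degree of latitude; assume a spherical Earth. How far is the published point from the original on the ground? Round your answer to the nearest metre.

75 metres

Δlat = 9.73148 − 9.731 = +0.00048°; Δlon = 151.46848 − 151.468 = +0.00048°.
North–south shift: 0.00048 × 111000 = 53.28 m.
E–W at 9.731°: 0.00048° × 111000 × cos 9.731° = 0.00048 × 111000 × 0.9856 ≈ 52.5134 m.
Distance: √(53.28² + 52.5134²) ≈ 74.8092 m.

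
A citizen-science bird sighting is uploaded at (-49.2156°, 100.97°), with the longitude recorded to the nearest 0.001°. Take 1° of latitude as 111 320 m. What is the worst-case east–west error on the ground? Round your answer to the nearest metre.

36 metres

Rounding to 3 decimal places leaves the longitude within ±0.0005° of the true value.
Parallels shrink by cos φ, so at 49.2156° a degree of longitude is 111320 × 0.6532 ≈ 72715.8 m.
East–west error: 0.0005° × 72715.8 m/° ≈ 36.3579 m.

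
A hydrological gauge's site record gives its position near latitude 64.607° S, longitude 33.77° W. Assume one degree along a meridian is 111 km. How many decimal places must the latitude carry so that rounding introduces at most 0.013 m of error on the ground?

One degree of latitude covers 111000 m.
N decimal places → at most half a unit in the last place, 0.5 × 10⁻ᴺ° = 111000/2 × 10⁻ᴺ m.
Need 0.5 × 111000 × 10⁻ᴺ ≤ 0.013 → 10⁻ᴺ ≤ 2.342e-07, so N ≥ 6.63.
So 7 decimal places suffice (0.00555 m); 6 would allow up to 0.0555 m.

7 decimal places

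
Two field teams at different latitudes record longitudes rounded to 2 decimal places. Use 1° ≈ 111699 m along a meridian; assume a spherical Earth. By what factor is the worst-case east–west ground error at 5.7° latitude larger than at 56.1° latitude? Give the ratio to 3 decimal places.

1.784

Rounding to 2 decimal places leaves the longitude within ±0.005° of the true value.
At 5.7°: 0.005° × 111699 × cos 5.7° = 0.005 × 111699 × 0.9951 ≈ 555.73 m.
Error at 56.1° = 0.005° × 111699 × cos 56.1° ≈ 558.5 × 0.5577 = 311.5 m.
Ratio: 555.73 / 311.5 = cos 5.7° / cos 56.1° ≈ 1.7841.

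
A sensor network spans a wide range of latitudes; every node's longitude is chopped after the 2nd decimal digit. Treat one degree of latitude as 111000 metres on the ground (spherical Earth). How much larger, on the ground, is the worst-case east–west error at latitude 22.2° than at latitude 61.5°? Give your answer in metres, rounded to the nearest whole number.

Truncating at 2 decimal places can drop up to a full unit in the last place, so the longitude may be off by as much as 0.01°.
At 22.2°: 0.01° × 111000 × cos 22.2° = 0.01 × 111000 × 0.9259 ≈ 1027.7 m.
Error at 61.5° = 0.01° × 111000 × cos 61.5° ≈ 1110 × 0.4772 = 529.65 m.
So the lower-latitude error exceeds the higher by 1027.7 − 529.65 = 498.07 m.

498 metres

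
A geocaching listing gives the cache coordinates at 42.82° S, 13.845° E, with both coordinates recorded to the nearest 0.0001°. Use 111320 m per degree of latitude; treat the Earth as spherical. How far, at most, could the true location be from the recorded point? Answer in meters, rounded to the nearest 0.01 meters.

6.90 meters

Rounding to 4 decimal places leaves each coordinate within ±5e-05° of the true value.
Latitude error → 5e-05 × 111320 = 5.566 m along the meridian.
East–west component at 42.82°: 5e-05° × 111320 × cos 42.82° ≈ 5e-05 × 81652.4 ≈ 4.08262 m.
Worst case both components are at the extreme and orthogonal: √(5.566² + 4.08262²) ≈ 6.90276 m.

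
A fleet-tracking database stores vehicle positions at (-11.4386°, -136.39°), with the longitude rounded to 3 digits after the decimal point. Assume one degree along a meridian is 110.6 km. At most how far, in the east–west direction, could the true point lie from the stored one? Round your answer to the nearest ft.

Rounding to 3 decimal places leaves the longitude within ±0.0005° of the true value.
At latitude 11.4386° a degree of longitude spans 110600 m × cos 11.4386° = 110600 × 0.9801 ≈ 108403 m.
Maximum E–W displacement: 0.0005 × 108403 = 54.2016 m.
Converting: 54.2016 m × 3.2808 ft/m ≈ 177.83 ft.

178 ft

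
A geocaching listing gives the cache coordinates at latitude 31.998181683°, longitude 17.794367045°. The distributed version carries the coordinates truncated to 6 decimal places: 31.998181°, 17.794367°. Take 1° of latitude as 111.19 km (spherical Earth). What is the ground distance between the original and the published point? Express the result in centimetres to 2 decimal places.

Δlat = 31.998181683 − 31.998181 = +0.000000683°; Δlon = 17.794367045 − 17.794367 = +0.000000045°.
N–S: 0.000000683° × 111190 m/° = 0.0759428 m.
East–west at this latitude: 0.000000045° × 111190 × cos 31.9982° ≈ 0.000000045 × 94296.3 = 0.00424334 m.
Hypotenuse of the two orthogonal shifts: √(0.0759428² + 0.00424334²) = 0.0760612 m.
That is 0.0760612 m = 7.6061 cm.

7.61 centimetres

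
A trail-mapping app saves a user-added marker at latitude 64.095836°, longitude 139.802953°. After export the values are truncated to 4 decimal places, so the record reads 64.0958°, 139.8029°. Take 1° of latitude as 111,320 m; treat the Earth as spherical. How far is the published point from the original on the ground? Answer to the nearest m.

Δlat = 64.095836 − 64.0958 = +0.000036°; Δlon = 139.802953 − 139.8029 = +0.000053°.
North–south shift: 0.000036 × 111320 = 4.00752 m.
E–W at 64.0958°: 0.000053° × 111320 × cos 64.0958° = 0.000053 × 111320 × 0.4369 ≈ 2.5775 m.
Distance: √(4.00752² + 2.5775²) ≈ 4.76484 m.

5 m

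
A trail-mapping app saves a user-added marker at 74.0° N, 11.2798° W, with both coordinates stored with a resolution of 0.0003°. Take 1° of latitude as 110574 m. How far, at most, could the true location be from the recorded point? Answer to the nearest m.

17 m

With a 0.0003° grid the true value lies within half a step, ±0.0003°/2 = ±0.00015°, of the stored one.
N–S: 0.00015° × 110574 m/° = 16.5861 m.
Longitude error → 0.00015 × 110574 × cos 74° = 0.00015 × 110574 × 0.2756 ≈ 4.57175 m.
Combining orthogonally: (16.5861² + 4.57175²)^½ ≈ 17.2046 m.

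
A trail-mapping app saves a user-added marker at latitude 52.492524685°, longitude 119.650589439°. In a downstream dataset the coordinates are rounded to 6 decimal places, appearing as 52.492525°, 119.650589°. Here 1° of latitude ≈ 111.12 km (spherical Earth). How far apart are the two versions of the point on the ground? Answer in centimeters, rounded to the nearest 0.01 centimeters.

The latitude changed by -0.000000315° and the longitude by +0.000000439°.
N–S: -0.000000315° × 111120 m/° = -0.0350028 m.
E–W at 52.4925°: 0.000000439° × 111120 × cos 52.4925° = 0.000000439 × 111120 × 0.6089 ≈ 0.0297015 m.
Combined displacement = (0.0350028² + 0.0297015²)^½ ≈ 0.0459061 m.
That is 0.0459061 m = 4.5906 cm.

4.59 centimeters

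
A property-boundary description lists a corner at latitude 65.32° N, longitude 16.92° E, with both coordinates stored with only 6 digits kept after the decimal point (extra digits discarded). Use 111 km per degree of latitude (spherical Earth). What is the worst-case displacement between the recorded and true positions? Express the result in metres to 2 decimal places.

Truncating at 6 decimal places can drop up to a full unit in the last place, so each coordinate may be off by as much as 1e-06°.
Latitude error → 1e-06 × 111000 = 0.111 m along the meridian.
East–west component at 65.32°: 1e-06° × 111000 × cos 65.32° ≈ 1e-06 × 46348 ≈ 0.046348 m.
The two errors are perpendicular, so the maximum displacement is √(0.111² + 0.046348²) ≈ 0.120288 m.

0.12 metres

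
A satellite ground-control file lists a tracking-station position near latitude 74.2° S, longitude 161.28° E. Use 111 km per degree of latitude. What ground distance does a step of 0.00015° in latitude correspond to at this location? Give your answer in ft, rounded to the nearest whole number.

55 ft

0.00015° × 111000 m/° = 16.65 m.
Converting: 16.65 m × 3.2808 ft/m ≈ 54.626 ft.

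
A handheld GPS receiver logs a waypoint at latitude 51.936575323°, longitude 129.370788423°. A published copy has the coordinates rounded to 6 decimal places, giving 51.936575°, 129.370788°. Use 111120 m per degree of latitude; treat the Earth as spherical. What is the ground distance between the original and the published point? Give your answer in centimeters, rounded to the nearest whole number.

5 centimeters

Δlat = 51.936575323 − 51.936575 = +0.000000323°; Δlon = 129.370788423 − 129.370788 = +0.000000423°.
North–south shift: 0.000000323 × 111120 = 0.0358918 m.
East–west at this latitude: 0.000000423° × 111120 × cos 51.9366° ≈ 0.000000423 × 68509.2 = 0.0289794 m.
Distance: √(0.0358918² + 0.0289794²) ≈ 0.0461305 m.
That is 0.0461305 m = 4.6131 cm.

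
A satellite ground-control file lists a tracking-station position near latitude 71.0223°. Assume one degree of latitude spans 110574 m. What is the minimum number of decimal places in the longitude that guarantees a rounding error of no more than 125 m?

At 71.0223° one degree of longitude covers 110574 × cos 71.0223° ≈ 110574 × 0.3252 ≈ 35958.7 m.
Rounding to N decimal places gives at most 0.5 × 10⁻ᴺ degrees of error, i.e. 0.5 × 10⁻ᴺ × 35958.7 m.
Need 0.5 × 35958.7 × 10⁻ᴺ ≤ 125 → 10⁻ᴺ ≤ 6.952e-03, so N ≥ 2.16.
N = 2 would give 180 m (too coarse); N = 3 gives 18 m ≤ 125 m.

3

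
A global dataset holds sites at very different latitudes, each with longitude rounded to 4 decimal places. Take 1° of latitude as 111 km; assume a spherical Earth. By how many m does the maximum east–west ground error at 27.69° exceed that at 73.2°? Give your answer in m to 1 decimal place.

3.3 m

Rounding to 4 decimal places leaves the longitude within ±5e-05° of the true value.
At 27.69°: 5e-05° × 111000 × cos 27.69° = 5e-05 × 111000 × 0.8855 ≈ 4.9144 m.
Error at 73.2° = 5e-05° × 111000 × cos 73.2° ≈ 5.55 × 0.2890 = 1.6041 m.
Difference: 4.9144 − 1.6041 = 3.3103 m.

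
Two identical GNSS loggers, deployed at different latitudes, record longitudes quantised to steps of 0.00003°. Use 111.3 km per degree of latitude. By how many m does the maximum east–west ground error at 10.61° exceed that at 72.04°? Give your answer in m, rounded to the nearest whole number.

1 m

With a 0.00003° grid the true value lies within half a step, ±0.00003°/2 = ±1.5e-05°, of the stored one.
At 10.61°: 1.5e-05° × 111300 × cos 10.61° = 1.5e-05 × 111300 × 0.9829 ≈ 1.641 m.
At 72.04°: 1.5e-05° × 111300 × cos 72.04° = 1.5e-05 × 111300 × 0.3084 ≈ 0.5148 m.
Difference: 1.641 − 0.5148 = 1.1262 m.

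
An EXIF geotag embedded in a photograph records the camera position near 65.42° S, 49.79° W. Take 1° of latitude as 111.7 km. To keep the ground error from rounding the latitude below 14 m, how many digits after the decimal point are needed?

One degree of latitude covers 111700 m.
With N decimal places the half-ulp bound is 0.5·10⁻ᴺ°, or 0.5·10⁻ᴺ × 111700 m on the ground.
Setting 55850 × 10⁻ᴺ ≤ 14 gives 10ᴺ ≥ 3989, i.e. N ≥ 3.60.
So 4 decimal places suffice (5.58 m); 3 would allow up to 55.9 m.

4 decimal places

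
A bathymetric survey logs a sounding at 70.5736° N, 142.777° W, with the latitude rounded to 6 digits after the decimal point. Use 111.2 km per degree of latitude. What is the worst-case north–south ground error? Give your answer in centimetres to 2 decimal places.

5.56 centimetres

Rounding to 6 decimal places leaves the latitude within ±5e-07° of the true value.
North–south distance: 5e-07° × 111200 m/° = 0.0556 m.
That is 0.0556 m = 5.56 cm.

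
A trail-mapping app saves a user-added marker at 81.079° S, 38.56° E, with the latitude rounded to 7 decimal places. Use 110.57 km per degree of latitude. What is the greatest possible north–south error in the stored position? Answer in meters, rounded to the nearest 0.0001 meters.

Rounding to 7 decimal places leaves the latitude within ±5e-08° of the true value.
So the N–S error is at most 5e-08 × 110570 = 0.0055285 m.

0.0055 meters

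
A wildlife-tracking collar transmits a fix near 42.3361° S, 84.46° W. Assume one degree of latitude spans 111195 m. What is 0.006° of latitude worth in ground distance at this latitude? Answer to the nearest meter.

Along a meridian 0.006° is 0.006 × 111195 = 667.17 m.

667 meters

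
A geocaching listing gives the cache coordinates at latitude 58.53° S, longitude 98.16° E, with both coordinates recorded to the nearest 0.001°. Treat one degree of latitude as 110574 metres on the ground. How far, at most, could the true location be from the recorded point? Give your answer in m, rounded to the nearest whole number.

Rounding to 3 decimal places leaves each coordinate within ±0.0005° of the true value.
Latitude error → 0.0005 × 110574 = 55.287 m along the meridian.
E–W at 58.53°: 0.0005° × 110574 × cos 58.53° = 0.0005 × 110574 × 0.5221 ≈ 28.8627 m.
The two errors are perpendicular, so the maximum displacement is √(55.287² + 28.8627²) ≈ 62.3675 m.

62 m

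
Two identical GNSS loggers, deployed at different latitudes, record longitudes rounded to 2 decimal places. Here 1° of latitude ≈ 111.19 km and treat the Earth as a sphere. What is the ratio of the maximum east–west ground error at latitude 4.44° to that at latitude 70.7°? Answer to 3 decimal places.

3.017

Rounding to 2 decimal places leaves the longitude within ±0.005° of the true value.
Error at 4.44° = 0.005° × 111190 × cos 4.44° ≈ 555.95 × 0.9970 = 554.28 m.
Error at 70.7° = 0.005° × 111190 × cos 70.7° ≈ 555.95 × 0.3305 = 183.75 m.
Ratio: 554.28 / 183.75 = cos 4.44° / cos 70.7° ≈ 3.0165.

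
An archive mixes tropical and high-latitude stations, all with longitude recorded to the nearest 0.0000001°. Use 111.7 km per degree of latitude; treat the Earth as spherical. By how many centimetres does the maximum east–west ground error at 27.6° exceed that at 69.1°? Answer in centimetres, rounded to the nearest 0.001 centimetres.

0.296 centimetres

Rounding to 7 decimal places leaves the longitude within ±5e-08° of the true value.
At 27.6°: 5e-08° × 111700 × cos 27.6° = 5e-08 × 111700 × 0.8862 ≈ 0.0049494 m.
Error at 69.1° = 5e-08° × 111700 × cos 69.1° ≈ 0.005585 × 0.3567 = 0.0019924 m.
Difference: 0.0049494 − 0.0019924 = 0.0029571 m.
That is 0.00295707 m = 0.29571 cm.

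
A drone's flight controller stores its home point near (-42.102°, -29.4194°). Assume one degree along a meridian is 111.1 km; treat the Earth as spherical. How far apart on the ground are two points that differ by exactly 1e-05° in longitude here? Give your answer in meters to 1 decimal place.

At 42.102° a degree of longitude is 111100 × cos 42.102° ≈ 82430.9 m, so 1e-05° corresponds to 0.824309 m.

0.8 meters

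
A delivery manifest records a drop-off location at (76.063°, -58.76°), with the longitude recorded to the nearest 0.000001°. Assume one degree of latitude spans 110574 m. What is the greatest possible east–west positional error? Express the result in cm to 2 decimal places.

Rounding to 6 decimal places leaves the longitude within ±5e-07° of the true value.
Parallels shrink by cos φ, so at 76.063° a degree of longitude is 110574 × 0.2409 ≈ 26632.3 m.
Maximum E–W displacement: 5e-07 × 26632.3 = 0.0133161 m.
That is 0.0133161 m = 1.3316 cm.

1.33 cm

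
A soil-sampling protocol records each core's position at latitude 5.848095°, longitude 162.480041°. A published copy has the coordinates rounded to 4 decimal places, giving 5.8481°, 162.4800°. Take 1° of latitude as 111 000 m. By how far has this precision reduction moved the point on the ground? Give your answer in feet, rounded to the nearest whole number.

Δlat = 5.848095 − 5.8481 = -0.000005°; Δlon = 162.480041 − 162.4800 = +0.000041°.
N–S: -0.000005° × 111000 m/° = -0.555 m.
East–west at this latitude: 0.000041° × 111000 × cos 5.8481° ≈ 0.000041 × 110422 = 4.52731 m.
Hypotenuse of the two orthogonal shifts: √(0.555² + 4.52731²) = 4.56121 m.
Converting: 4.56121 m × 3.2808 ft/m ≈ 14.965 ft.

15 feet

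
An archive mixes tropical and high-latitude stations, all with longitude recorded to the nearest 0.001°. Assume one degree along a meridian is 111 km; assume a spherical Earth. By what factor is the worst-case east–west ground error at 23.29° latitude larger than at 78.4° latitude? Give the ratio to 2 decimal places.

Rounding to 3 decimal places leaves the longitude within ±0.0005° of the true value.
At 23.29°: 0.0005° × 111000 × cos 23.29° = 0.0005 × 111000 × 0.9185 ≈ 50.978 m.
At 78.4°: 0.0005° × 111000 × cos 78.4° = 0.0005 × 111000 × 0.2011 ≈ 11.16 m.
The ratio reduces to cos 23.29° / cos 78.4° = 0.9185/0.2011 ≈ 4.5680.

4.57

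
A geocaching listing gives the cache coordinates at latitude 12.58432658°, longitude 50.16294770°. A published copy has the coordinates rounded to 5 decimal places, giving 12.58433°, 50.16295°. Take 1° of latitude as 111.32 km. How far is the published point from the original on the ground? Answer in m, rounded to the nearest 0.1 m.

Δlat = 12.58432658 − 12.58433 = -0.00000342°; Δlon = 50.16294770 − 50.16295 = -0.00000230°.
N–S: -0.00000342° × 111320 m/° = -0.380714 m.
East–west at this latitude: -0.00000230° × 111320 × cos 12.5843° ≈ -0.00000230 × 108646 = -0.249885 m.
Hypotenuse of the two orthogonal shifts: √(0.380714² + 0.249885²) = 0.455397 m.

0.5 m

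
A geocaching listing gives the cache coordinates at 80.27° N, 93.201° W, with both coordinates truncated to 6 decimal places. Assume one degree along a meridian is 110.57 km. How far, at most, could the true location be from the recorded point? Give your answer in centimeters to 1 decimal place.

Truncating at 6 decimal places can drop up to a full unit in the last place, so each coordinate may be off by as much as 1e-06°.
North–south component: 1e-06° × 110570 = 0.11057 m.
E–W at 80.27°: 1e-06° × 110570 × cos 80.27° = 1e-06 × 110570 × 0.1690 ≈ 0.0186869 m.
The two errors are perpendicular, so the maximum displacement is √(0.11057² + 0.0186869²) ≈ 0.112138 m.
That is 0.112138 m = 11.214 cm.

11.2 centimeters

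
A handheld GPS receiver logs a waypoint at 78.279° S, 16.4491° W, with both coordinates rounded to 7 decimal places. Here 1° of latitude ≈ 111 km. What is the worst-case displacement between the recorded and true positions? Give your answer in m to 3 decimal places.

Rounding to 7 decimal places leaves each coordinate within ±5e-08° of the true value.
Latitude error → 5e-08 × 111000 = 0.00555 m along the meridian.
East–west component at 78.279°: 5e-08° × 111000 × cos 78.279° ≈ 5e-08 × 22549.2 ≈ 0.00112746 m.
The two errors are perpendicular, so the maximum displacement is √(0.00555² + 0.00112746²) ≈ 0.00566336 m.

0.006 m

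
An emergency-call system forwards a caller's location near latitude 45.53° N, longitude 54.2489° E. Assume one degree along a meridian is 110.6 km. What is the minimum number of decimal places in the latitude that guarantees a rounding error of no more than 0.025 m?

7

One degree of latitude covers 110600 m.
Rounding to N decimal places gives at most 0.5 × 10⁻ᴺ degrees of error, i.e. 0.5 × 10⁻ᴺ × 110600 m.
Setting 55300 × 10⁻ᴺ ≤ 0.025 gives 10ᴺ ≥ 2.212e+06, i.e. N ≥ 6.34.
N = 6 would give 0.0553 m (too coarse); N = 7 gives 0.00553 m ≤ 0.025 m.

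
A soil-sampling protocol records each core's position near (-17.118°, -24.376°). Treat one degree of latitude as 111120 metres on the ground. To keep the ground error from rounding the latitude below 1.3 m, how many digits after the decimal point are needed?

5

One degree of latitude covers 111120 m.
With N decimal places the half-ulp bound is 0.5·10⁻ᴺ°, or 0.5·10⁻ᴺ × 111120 m on the ground.
Need 0.5 × 111120 × 10⁻ᴺ ≤ 1.3 → 10⁻ᴺ ≤ 2.340e-05, so N ≥ 4.63.
So 5 decimal places suffice (0.556 m); 4 would allow up to 5.56 m.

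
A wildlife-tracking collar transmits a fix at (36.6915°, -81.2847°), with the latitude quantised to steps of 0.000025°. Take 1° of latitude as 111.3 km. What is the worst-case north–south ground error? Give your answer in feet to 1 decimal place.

With a 0.000025° grid the true value lies within half a step, ±0.000025°/2 = ±1.25e-05°, of the stored one.
North–south distance: 1.25e-05° × 111300 m/° = 1.39125 m.
Converting: 1.39125 m × 3.2808 ft/m ≈ 4.5645 ft.

4.6 feet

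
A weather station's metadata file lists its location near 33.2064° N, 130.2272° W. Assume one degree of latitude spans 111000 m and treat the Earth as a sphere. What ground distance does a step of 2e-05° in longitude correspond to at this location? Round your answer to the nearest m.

At 33.2064° a degree of longitude is 111000 × cos 33.2064° ≈ 92874 m, so 2e-05° corresponds to 1.85748 m.

2 m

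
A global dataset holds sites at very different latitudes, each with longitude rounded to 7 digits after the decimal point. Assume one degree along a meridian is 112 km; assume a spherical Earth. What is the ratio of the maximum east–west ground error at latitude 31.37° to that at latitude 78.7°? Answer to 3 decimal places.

4.357

Rounding to 7 decimal places leaves the longitude within ±5e-08° of the true value.
At 31.37°: 5e-08° × 112000 × cos 31.37° = 5e-08 × 112000 × 0.8538 ≈ 0.0047814 m.
At 78.7°: 5e-08° × 112000 × cos 78.7° = 5e-08 × 112000 × 0.1959 ≈ 0.0010973 m.
The ratio reduces to cos 31.37° / cos 78.7° = 0.8538/0.1959 ≈ 4.3574.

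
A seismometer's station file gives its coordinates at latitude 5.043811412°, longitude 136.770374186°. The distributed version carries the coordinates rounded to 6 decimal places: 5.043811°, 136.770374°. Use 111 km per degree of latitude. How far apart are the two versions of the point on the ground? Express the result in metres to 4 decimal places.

The latitude changed by +0.000000412° and the longitude by +0.000000186°.
North–south shift: 0.000000412 × 111000 = 0.045732 m.
East–west at this latitude: 0.000000186° × 111000 × cos 5.04381° ≈ 0.000000186 × 110570 = 0.0205661 m.
Hypotenuse of the two orthogonal shifts: √(0.045732² + 0.0205661²) = 0.0501436 m.

0.0501 metres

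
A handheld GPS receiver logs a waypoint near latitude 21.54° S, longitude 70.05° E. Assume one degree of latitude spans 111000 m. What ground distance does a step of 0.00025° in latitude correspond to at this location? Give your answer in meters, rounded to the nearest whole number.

28 meters

Along a meridian 0.00025° is 0.00025 × 111000 = 27.75 m.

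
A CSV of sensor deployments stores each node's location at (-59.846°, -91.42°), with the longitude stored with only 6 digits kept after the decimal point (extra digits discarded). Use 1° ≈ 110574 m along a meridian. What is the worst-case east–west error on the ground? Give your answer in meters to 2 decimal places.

Truncating at 6 decimal places can drop up to a full unit in the last place, so the longitude may be off by as much as 1e-06°.
Parallels shrink by cos φ, so at 59.846° a degree of longitude is 110574 × 0.5023 ≈ 55544.2 m.
East–west error: 1e-06° × 55544.2 m/° ≈ 0.0555442 m.

0.06 meters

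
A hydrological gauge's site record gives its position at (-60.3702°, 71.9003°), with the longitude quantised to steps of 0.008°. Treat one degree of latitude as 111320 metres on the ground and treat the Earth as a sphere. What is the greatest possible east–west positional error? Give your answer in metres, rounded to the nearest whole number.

220 metres

With a 0.008° grid the true value lies within half a step, ±0.008°/2 = ±0.004°, of the stored one.
One degree of longitude at 60.3702° is 111320 × cos 60.3702° ≈ 111320 × 0.4944 = 55035.9 m.
So at most 0.004° × 55035.9 ≈ 220.144 m east–west.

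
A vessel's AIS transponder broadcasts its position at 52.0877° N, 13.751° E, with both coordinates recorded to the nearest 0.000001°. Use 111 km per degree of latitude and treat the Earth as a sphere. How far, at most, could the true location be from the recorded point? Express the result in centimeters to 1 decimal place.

Rounding to 6 decimal places leaves each coordinate within ±5e-07° of the true value.
North–south component: 5e-07° × 111000 = 0.0555 m.
East–west component at 52.0877°: 5e-07° × 111000 × cos 52.0877° ≈ 5e-07 × 68204.5 ≈ 0.0341022 m.
Worst case both components are at the extreme and orthogonal: √(0.0555² + 0.0341022²) ≈ 0.0651399 m.
That is 0.0651399 m = 6.514 cm.

6.5 centimeters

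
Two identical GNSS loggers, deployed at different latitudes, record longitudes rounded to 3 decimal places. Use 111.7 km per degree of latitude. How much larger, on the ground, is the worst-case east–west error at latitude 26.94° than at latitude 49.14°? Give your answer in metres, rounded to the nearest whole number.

13 metres

Rounding to 3 decimal places leaves the longitude within ±0.0005° of the true value.
Error at 26.94° = 0.0005° × 111700 × cos 26.94° ≈ 55.85 × 0.8915 = 49.789 m.
Error at 49.14° = 0.0005° × 111700 × cos 49.14° ≈ 55.85 × 0.6542 = 36.538 m.
Difference: 49.789 − 36.538 = 13.251 m.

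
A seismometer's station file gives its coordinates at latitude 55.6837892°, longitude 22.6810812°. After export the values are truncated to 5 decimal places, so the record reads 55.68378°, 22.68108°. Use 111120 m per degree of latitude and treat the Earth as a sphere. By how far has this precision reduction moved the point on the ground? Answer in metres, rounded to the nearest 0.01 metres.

1.03 metres

Δlat = 55.6837892 − 55.68378 = +0.0000092°; Δlon = 22.6810812 − 22.68108 = +0.0000012°.
North–south shift: 0.0000092 × 111120 = 1.0223 m.
E–W at 55.6838°: 0.0000012° × 111120 × cos 55.6838° = 0.0000012 × 111120 × 0.5638 ≈ 0.075174 m.
Distance: √(1.0223² + 0.075174²) ≈ 1.02506 m.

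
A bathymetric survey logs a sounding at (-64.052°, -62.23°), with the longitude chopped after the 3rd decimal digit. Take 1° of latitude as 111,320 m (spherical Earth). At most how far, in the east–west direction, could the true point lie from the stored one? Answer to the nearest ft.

160 ft

Truncating at 3 decimal places can drop up to a full unit in the last place, so the longitude may be off by as much as 0.001°.
One degree of longitude at 64.052° is 111320 × cos 64.052° ≈ 111320 × 0.4376 = 48708.7 m.
East–west error: 0.001° × 48708.7 m/° ≈ 48.7087 m.
Converting: 48.7087 m × 3.2808 ft/m ≈ 159.81 ft.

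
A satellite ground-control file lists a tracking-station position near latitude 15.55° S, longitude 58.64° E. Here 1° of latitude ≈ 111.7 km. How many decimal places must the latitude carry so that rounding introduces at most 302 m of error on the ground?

One degree of latitude covers 111700 m.
With N decimal places the half-ulp bound is 0.5·10⁻ᴺ°, or 0.5·10⁻ᴺ × 111700 m on the ground.
Need 0.5 × 111700 × 10⁻ᴺ ≤ 302 → 10⁻ᴺ ≤ 5.407e-03, so N ≥ 2.27.
At 2 places the error can reach 558 m, but 3 places keeps it to 55.9 m.

3 decimal places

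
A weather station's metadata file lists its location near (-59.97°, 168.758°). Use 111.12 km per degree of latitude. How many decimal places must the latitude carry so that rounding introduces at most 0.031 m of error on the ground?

7

One degree of latitude covers 111120 m.
With N decimal places the half-ulp bound is 0.5·10⁻ᴺ°, or 0.5·10⁻ᴺ × 111120 m on the ground.
Setting 55560 × 10⁻ᴺ ≤ 0.031 gives 10ᴺ ≥ 1.792e+06, i.e. N ≥ 6.25.
N = 6 would give 0.0556 m (too coarse); N = 7 gives 0.00556 m ≤ 0.031 m.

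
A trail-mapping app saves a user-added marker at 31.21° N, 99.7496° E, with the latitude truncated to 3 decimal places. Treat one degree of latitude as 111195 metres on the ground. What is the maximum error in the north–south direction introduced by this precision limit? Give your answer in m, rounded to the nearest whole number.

111 m

Truncating at 3 decimal places can drop up to a full unit in the last place, so the latitude may be off by as much as 0.001°.
So the N–S error is at most 0.001 × 111195 = 111.195 m.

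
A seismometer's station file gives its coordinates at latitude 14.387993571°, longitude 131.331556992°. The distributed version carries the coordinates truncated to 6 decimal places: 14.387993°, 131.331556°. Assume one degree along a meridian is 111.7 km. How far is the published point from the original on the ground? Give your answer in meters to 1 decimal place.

The latitude changed by +0.000000571° and the longitude by +0.000000992°.
N–S: 0.000000571° × 111700 m/° = 0.0637807 m.
E–W at 14.388°: 0.000000992° × 111700 × cos 14.388° = 0.000000992 × 111700 × 0.9686 ≈ 0.107331 m.
Distance: √(0.0637807² + 0.107331²) ≈ 0.124852 m.

0.1 meters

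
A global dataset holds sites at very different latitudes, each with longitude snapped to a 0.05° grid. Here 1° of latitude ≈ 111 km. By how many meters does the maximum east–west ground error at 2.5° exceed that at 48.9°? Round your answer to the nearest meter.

948 meters

With a 0.05° grid the true value lies within half a step, ±0.05°/2 = ±0.025°, of the stored one.
Error at 2.5° = 0.025° × 111000 × cos 2.5° ≈ 2775 × 0.9990 = 2772.4 m.
Error at 48.9° = 0.025° × 111000 × cos 48.9° ≈ 2775 × 0.6574 = 1824.2 m.
So the lower-latitude error exceeds the higher by 2772.4 − 1824.2 = 948.14 m.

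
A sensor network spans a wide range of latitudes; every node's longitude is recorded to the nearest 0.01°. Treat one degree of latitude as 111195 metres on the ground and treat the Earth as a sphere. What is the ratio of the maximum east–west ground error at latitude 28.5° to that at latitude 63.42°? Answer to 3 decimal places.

1.964

Rounding to 2 decimal places leaves the longitude within ±0.005° of the true value.
At 28.5°: 0.005° × 111195 × cos 28.5° = 0.005 × 111195 × 0.8788 ≈ 488.6 m.
At 63.42°: 0.005° × 111195 × cos 63.42° = 0.005 × 111195 × 0.4474 ≈ 248.77 m.
The ratio reduces to cos 28.5° / cos 63.42° = 0.8788/0.4474 ≈ 1.9641.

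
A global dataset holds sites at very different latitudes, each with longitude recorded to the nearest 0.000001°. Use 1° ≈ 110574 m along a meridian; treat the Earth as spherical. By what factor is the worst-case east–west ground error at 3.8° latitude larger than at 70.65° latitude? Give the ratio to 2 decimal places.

3.01

Rounding to 6 decimal places leaves the longitude within ±5e-07° of the true value.
At 3.8°: 5e-07° × 110574 × cos 3.8° = 5e-07 × 110574 × 0.9978 ≈ 0.055165 m.
Error at 70.65° = 5e-07° × 110574 × cos 70.65° ≈ 0.055287 × 0.3313 = 0.018319 m.
The ratio reduces to cos 3.8° / cos 70.65° = 0.9978/0.3313 ≈ 3.0114.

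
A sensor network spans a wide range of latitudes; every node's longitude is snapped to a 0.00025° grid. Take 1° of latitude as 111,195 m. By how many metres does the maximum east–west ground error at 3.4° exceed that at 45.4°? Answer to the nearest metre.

With a 0.00025° grid the true value lies within half a step, ±0.00025°/2 = ±0.000125°, of the stored one.
At 3.4°: 0.000125° × 111195 × cos 3.4° = 0.000125 × 111195 × 0.9982 ≈ 13.875 m.
Error at 45.4° = 0.000125° × 111195 × cos 45.4° ≈ 13.899 × 0.7022 = 9.7595 m.
So the lower-latitude error exceeds the higher by 13.875 − 9.7595 = 4.1154 m.

4 metres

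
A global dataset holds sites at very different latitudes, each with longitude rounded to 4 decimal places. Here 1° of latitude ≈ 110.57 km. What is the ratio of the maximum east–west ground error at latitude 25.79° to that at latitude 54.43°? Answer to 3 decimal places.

Rounding to 4 decimal places leaves the longitude within ±5e-05° of the true value.
Error at 25.79° = 5e-05° × 110570 × cos 25.79° ≈ 5.5285 × 0.9004 = 4.9778 m.
Error at 54.43° = 5e-05° × 110570 × cos 54.43° ≈ 5.5285 × 0.5817 = 3.2159 m.
The ratio reduces to cos 25.79° / cos 54.43° = 0.9004/0.5817 ≈ 1.5479.

1.548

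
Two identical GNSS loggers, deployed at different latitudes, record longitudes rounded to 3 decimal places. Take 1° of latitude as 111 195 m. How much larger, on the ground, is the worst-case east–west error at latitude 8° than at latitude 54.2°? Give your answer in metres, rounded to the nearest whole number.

Rounding to 3 decimal places leaves the longitude within ±0.0005° of the true value.
Error at 8° = 0.0005° × 111195 × cos 8° ≈ 55.598 × 0.9903 = 55.056 m.
At 54.2°: 0.0005° × 111195 × cos 54.2° = 0.0005 × 111195 × 0.5850 ≈ 32.522 m.
Difference: 55.056 − 32.522 = 22.534 m.

23 metres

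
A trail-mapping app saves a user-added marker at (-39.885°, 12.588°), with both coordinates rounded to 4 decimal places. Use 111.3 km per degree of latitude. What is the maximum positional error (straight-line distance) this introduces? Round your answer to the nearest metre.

7 metres

Rounding to 4 decimal places leaves each coordinate within ±5e-05° of the true value.
Latitude error → 5e-05 × 111300 = 5.565 m along the meridian.
East–west component at 39.885°: 5e-05° × 111300 × cos 39.885° ≈ 5e-05 × 85404.2 ≈ 4.27021 m.
Worst case both components are at the extreme and orthogonal: √(5.565² + 4.27021²) ≈ 7.01455 m.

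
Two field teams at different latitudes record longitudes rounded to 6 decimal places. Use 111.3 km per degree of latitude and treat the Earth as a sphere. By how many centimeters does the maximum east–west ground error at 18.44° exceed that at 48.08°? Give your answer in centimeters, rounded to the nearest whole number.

2 centimeters

Rounding to 6 decimal places leaves the longitude within ±5e-07° of the true value.
At 18.44°: 5e-07° × 111300 × cos 18.44° = 5e-07 × 111300 × 0.9487 ≈ 0.052793 m.
At 48.08°: 5e-07° × 111300 × cos 48.08° = 5e-07 × 111300 × 0.6681 ≈ 0.037179 m.
So the lower-latitude error exceeds the higher by 0.052793 − 0.037179 = 0.015613 m.
That is 0.0156133 m = 1.5613 cm.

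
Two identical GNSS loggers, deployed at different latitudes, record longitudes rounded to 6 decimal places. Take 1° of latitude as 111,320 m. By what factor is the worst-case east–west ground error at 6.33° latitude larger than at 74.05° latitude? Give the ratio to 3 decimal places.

Rounding to 6 decimal places leaves the longitude within ±5e-07° of the true value.
Error at 6.33° = 5e-07° × 111320 × cos 6.33° ≈ 0.05566 × 0.9939 = 0.055321 m.
At 74.05°: 5e-07° × 111320 × cos 74.05° = 5e-07 × 111320 × 0.2748 ≈ 0.015295 m.
Ratio: 0.055321 / 0.015295 = cos 6.33° / cos 74.05° ≈ 3.6168.

3.617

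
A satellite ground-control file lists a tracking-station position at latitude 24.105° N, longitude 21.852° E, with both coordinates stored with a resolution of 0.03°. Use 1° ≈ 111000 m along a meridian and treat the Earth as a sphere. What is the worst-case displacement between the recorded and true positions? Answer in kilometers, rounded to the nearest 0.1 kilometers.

With a 0.03° grid the true value lies within half a step, ±0.03°/2 = ±0.015°, of the stored one.
N–S: 0.015° × 111000 m/° = 1665 m.
E–W at 24.105°: 0.015° × 111000 × cos 24.105° = 0.015 × 111000 × 0.9128 ≈ 1519.81 m.
Worst case both components are at the extreme and orthogonal: √(1665² + 1519.81²) ≈ 2254.34 m.
That is 2254.34 m = 2.2543 km.

2.3 kilometers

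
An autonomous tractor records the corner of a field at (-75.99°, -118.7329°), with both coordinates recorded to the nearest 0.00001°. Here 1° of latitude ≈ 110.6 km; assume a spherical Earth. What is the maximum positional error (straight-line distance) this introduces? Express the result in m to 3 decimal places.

0.569 m

Rounding to 5 decimal places leaves each coordinate within ±5e-06° of the true value.
Latitude error → 5e-06 × 110600 = 0.553 m along the meridian.
Longitude error → 5e-06 × 110600 × cos 75.99° = 5e-06 × 110600 × 0.2421 ≈ 0.133876 m.
Worst case both components are at the extreme and orthogonal: √(0.553² + 0.133876²) ≈ 0.568974 m.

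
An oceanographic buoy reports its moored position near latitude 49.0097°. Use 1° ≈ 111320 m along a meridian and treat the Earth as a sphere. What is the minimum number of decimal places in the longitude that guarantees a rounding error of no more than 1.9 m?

At 49.0097° one degree of longitude covers 111320 × cos 49.0097° ≈ 111320 × 0.6559 ≈ 73018.3 m.
Rounding to N decimal places gives at most 0.5 × 10⁻ᴺ degrees of error, i.e. 0.5 × 10⁻ᴺ × 73018.3 m.
Setting 36509.1 × 10⁻ᴺ ≤ 1.9 gives 10ᴺ ≥ 1.922e+04, i.e. N ≥ 4.28.
At 4 places the error can reach 3.65 m, but 5 places keeps it to 0.365 m.

5 decimal places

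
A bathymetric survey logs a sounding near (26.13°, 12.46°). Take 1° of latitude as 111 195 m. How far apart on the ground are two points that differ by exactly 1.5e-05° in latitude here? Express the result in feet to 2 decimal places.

5.47 feet

Along a meridian 1.5e-05° is 1.5e-05 × 111195 = 1.66793 m.
In feet: 1.66793 m ÷ 0.3048 ≈ 5.4722 ft.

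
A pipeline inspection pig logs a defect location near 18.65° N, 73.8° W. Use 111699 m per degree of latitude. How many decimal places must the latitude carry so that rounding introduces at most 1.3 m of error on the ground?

5

One degree of latitude covers 111699 m.
Rounding to N decimal places gives at most 0.5 × 10⁻ᴺ degrees of error, i.e. 0.5 × 10⁻ᴺ × 111699 m.
Need 0.5 × 111699 × 10⁻ᴺ ≤ 1.3 → 10⁻ᴺ ≤ 2.328e-05, so N ≥ 4.63.
At 4 places the error can reach 5.58 m, but 5 places keeps it to 0.558 m.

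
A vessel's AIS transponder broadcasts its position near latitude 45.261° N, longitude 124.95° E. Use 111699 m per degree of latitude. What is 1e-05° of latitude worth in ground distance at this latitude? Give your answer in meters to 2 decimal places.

1.12 meters

1e-05° × 111699 m/° = 1.11699 m.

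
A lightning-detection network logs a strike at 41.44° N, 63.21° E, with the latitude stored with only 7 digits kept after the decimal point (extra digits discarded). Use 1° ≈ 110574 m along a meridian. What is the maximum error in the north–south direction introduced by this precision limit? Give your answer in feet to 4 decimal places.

Truncating at 7 decimal places can drop up to a full unit in the last place, so the latitude may be off by as much as 1e-07°.
Along the meridian that is 1e-07° × 110574 m/° = 0.0110574 m.
Converting: 0.0110574 m × 3.2808 ft/m ≈ 0.036278 ft.

0.0363 feet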